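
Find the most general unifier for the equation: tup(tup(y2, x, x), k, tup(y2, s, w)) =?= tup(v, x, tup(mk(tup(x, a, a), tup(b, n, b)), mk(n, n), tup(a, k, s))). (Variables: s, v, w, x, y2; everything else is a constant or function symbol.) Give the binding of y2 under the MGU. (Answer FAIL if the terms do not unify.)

Decompose tup/3: tup(y2, x, x) =?= v,  k =?= x,  tup(y2, s, w) =?= tup(mk(tup(x, a, a), tup(b, n, b)), mk(n, n), tup(a, k, s)).
Bind v := tup(y2, x, x); no other remaining equation mentions v.
Bind x := k; substituting into the remaining equation gives: tup(y2, s, w) =?= tup(mk(tup(k, a, a), tup(b, n, b)), mk(n, n), tup(a, k, s)). Substituting into the earlier binding gives v := tup(y2, k, k).
Decompose tup/3: y2 =?= mk(tup(k, a, a), tup(b, n, b)),  s =?= mk(n, n),  w =?= tup(a, k, s).
Bind y2 := mk(tup(k, a, a), tup(b, n, b)); no other remaining equation mentions y2. Substituting into the earlier binding gives v := tup(mk(tup(k, a, a), tup(b, n, b)), k, k).
Bind s := mk(n, n); substituting into the remaining equation gives: w =?= tup(a, k, mk(n, n)).
Bind w := tup(a, k, mk(n, n)).
MGU = { v ↦ tup(mk(tup(k, a, a), tup(b, n, b)), k, k), x ↦ k, y2 ↦ mk(tup(k, a, a), tup(b, n, b)), s ↦ mk(n, n), w ↦ tup(a, k, mk(n, n)) }, so y2 ↦ mk(tup(k, a, a), tup(b, n, b)).

mk(tup(k, a, a), tup(b, n, b))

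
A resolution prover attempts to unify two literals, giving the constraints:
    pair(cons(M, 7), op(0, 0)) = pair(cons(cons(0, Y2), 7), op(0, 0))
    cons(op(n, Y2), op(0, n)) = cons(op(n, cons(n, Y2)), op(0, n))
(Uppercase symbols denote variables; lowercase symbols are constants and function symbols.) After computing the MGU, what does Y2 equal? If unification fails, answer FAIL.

FAIL

Decompose pair/2: cons(M, 7) = cons(cons(0, Y2), 7),  op(0, 0) = op(0, 0).
Decompose cons/2: M = cons(0, Y2),  7 = 7.
Bind M := cons(0, Y2); no other remaining equation mentions M.
Delete trivial equation 7 = 7.
Delete trivial equation op(0, 0) = op(0, 0).
Decompose cons/2: op(n, Y2) = op(n, cons(n, Y2)),  op(0, n) = op(0, n).
Decompose op/2: n = n,  Y2 = cons(n, Y2).
Delete trivial equation n = n.
Occurs check fails: Y2 occurs in cons(n, Y2); the equation Y2 = cons(n, Y2) has no finite solution.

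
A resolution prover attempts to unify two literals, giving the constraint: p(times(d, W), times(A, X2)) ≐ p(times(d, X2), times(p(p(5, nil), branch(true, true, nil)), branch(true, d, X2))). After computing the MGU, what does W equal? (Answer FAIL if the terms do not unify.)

Decompose p/2: times(d, W) ≐ times(d, X2),  times(A, X2) ≐ times(p(p(5, nil), branch(true, true, nil)), branch(true, d, X2)).
Decompose times/2: d ≐ d,  W ≐ X2.
Delete trivial equation d ≐ d.
Bind W := X2; no other remaining equation mentions W.
Decompose times/2: A ≐ p(p(5, nil), branch(true, true, nil)),  X2 ≐ branch(true, d, X2).
Bind A := p(p(5, nil), branch(true, true, nil)); no other remaining equation mentions A.
Occurs check fails: X2 occurs in branch(true, d, X2); the equation X2 ≐ branch(true, d, X2) has no finite solution.

FAIL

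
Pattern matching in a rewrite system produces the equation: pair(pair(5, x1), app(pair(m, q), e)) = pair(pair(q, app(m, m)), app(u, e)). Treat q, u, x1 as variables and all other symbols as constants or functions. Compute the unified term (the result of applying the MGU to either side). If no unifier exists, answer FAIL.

pair(pair(5, app(m, m)), app(pair(m, 5), e))

Decompose pair/2: pair(5, x1) = pair(q, app(m, m)),  app(pair(m, q), e) = app(u, e).
Decompose pair/2: 5 = q,  x1 = app(m, m).
Bind q := 5; substituting into the one remaining equation that mentions q gives: app(pair(m, 5), e) = app(u, e).
Bind x1 := app(m, m); no other remaining equation mentions x1.
Decompose app/2: pair(m, 5) = u,  e = e.
Bind u := pair(m, 5); no other remaining equation mentions u.
Delete trivial equation e = e.
Applying the MGU to either side gives pair(pair(5, app(m, m)), app(pair(m, 5), e)).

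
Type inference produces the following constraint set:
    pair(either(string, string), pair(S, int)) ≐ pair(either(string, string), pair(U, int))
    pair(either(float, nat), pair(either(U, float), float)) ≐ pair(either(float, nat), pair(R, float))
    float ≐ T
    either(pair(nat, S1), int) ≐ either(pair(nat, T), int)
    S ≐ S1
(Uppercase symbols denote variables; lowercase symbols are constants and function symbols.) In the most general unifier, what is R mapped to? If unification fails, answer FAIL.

Decompose pair/2: either(string, string) ≐ either(string, string),  pair(S, int) ≐ pair(U, int).
Delete trivial equation either(string, string) ≐ either(string, string).
Decompose pair/2: S ≐ U,  int ≐ int.
Bind S := U; substituting into the one remaining equation that mentions S gives: U ≐ S1.
Delete trivial equation int ≐ int.
Decompose pair/2: either(float, nat) ≐ either(float, nat),  pair(either(U, float), float) ≐ pair(R, float).
Delete trivial equation either(float, nat) ≐ either(float, nat).
Decompose pair/2: either(U, float) ≐ R,  float ≐ float.
Bind R := either(U, float); no other remaining equation mentions R.
Delete trivial equation float ≐ float.
Bind T := float; substituting into the one remaining equation that mentions T gives: either(pair(nat, S1), int) ≐ either(pair(nat, float), int).
Decompose either/2: pair(nat, S1) ≐ pair(nat, float),  int ≐ int.
Decompose pair/2: nat ≐ nat,  S1 ≐ float.
Delete trivial equation nat ≐ nat.
Bind S1 := float; substituting into the one remaining equation that mentions S1 gives: U ≐ float.
Delete trivial equation int ≐ int.
Bind U := float. Substituting into the earlier bindings gives S := float, R := either(float, float).
MGU = { S -> float, R -> either(float, float), T -> float, S1 -> float, U -> float }, so R -> either(float, float).

either(float, float)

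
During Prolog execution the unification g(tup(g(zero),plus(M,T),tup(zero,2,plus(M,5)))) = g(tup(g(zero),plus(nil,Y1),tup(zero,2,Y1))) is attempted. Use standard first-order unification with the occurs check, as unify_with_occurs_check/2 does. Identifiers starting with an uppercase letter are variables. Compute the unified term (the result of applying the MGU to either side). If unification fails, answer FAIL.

g(tup(g(zero),plus(nil,plus(nil,5)),tup(zero,2,plus(nil,5))))

Decompose g/1: tup(g(zero),plus(M,T),tup(zero,2,plus(M,5))) = tup(g(zero),plus(nil,Y1),tup(zero,2,Y1)).
Decompose tup/3: g(zero) = g(zero),  plus(M,T) = plus(nil,Y1),  tup(zero,2,plus(M,5)) = tup(zero,2,Y1).
Delete trivial equation g(zero) = g(zero).
Decompose plus/2: M = nil,  T = Y1.
Bind M := nil; substituting into the one remaining equation that mentions M gives: tup(zero,2,plus(nil,5)) = tup(zero,2,Y1).
Bind T := Y1; no other remaining equation mentions T.
Decompose tup/3: zero = zero,  2 = 2,  plus(nil,5) = Y1.
Delete trivial equation zero = zero.
Delete trivial equation 2 = 2.
Bind Y1 := plus(nil,5). Substituting into the earlier binding gives T := plus(nil,5).
Applying the MGU to either side gives g(tup(g(zero),plus(nil,plus(nil,5)),tup(zero,2,plus(nil,5)))).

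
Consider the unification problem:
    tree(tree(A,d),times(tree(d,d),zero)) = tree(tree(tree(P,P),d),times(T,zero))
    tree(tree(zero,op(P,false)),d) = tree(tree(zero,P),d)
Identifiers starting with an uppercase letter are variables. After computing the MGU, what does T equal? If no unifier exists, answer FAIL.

FAIL

Decompose tree/2: tree(A,d) = tree(tree(P,P),d),  times(tree(d,d),zero) = times(T,zero).
Decompose tree/2: A = tree(P,P),  d = d.
Bind A := tree(P,P); no other remaining equation mentions A.
Delete trivial equation d = d.
Decompose times/2: tree(d,d) = T,  zero = zero.
Bind T := tree(d,d); no other remaining equation mentions T.
Delete trivial equation zero = zero.
Decompose tree/2: tree(zero,op(P,false)) = tree(zero,P),  d = d.
Decompose tree/2: zero = zero,  op(P,false) = P.
Delete trivial equation zero = zero.
Occurs check fails: P occurs in op(P,false); the equation P = op(P,false) has no finite solution.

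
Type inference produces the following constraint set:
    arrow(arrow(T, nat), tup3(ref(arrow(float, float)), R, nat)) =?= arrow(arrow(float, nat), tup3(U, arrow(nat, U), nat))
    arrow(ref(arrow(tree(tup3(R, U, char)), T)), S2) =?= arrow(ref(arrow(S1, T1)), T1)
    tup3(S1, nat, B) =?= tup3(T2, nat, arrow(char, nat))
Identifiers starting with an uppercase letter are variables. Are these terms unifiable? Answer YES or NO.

Decompose arrow/2: arrow(T, nat) =?= arrow(float, nat),  tup3(ref(arrow(float, float)), R, nat) =?= tup3(U, arrow(nat, U), nat).
Decompose arrow/2: T =?= float,  nat =?= nat.
Bind T := float; substituting into the one remaining equation that mentions T gives: arrow(ref(arrow(tree(tup3(R, U, char)), float)), S2) =?= arrow(ref(arrow(S1, T1)), T1).
Delete trivial equation nat =?= nat.
Decompose tup3/3: ref(arrow(float, float)) =?= U,  R =?= arrow(nat, U),  nat =?= nat.
Bind U := ref(arrow(float, float)); substituting into the 2 remaining equations that mention U gives: R =?= arrow(nat, ref(arrow(float, float))),  arrow(ref(arrow(tree(tup3(R, ref(arrow(float, float)), char)), float)), S2) =?= arrow(ref(arrow(S1, T1)), T1).
Bind R := arrow(nat, ref(arrow(float, float))); substituting into the one remaining equation that mentions R gives: arrow(ref(arrow(tree(tup3(arrow(nat, ref(arrow(float, float))), ref(arrow(float, float)), char)), float)), S2) =?= arrow(ref(arrow(S1, T1)), T1).
Delete trivial equation nat =?= nat.
Decompose arrow/2: ref(arrow(tree(tup3(arrow(nat, ref(arrow(float, float))), ref(arrow(float, float)), char)), float)) =?= ref(arrow(S1, T1)),  S2 =?= T1.
Decompose ref/1: arrow(tree(tup3(arrow(nat, ref(arrow(float, float))), ref(arrow(float, float)), char)), float) =?= arrow(S1, T1).
Decompose arrow/2: tree(tup3(arrow(nat, ref(arrow(float, float))), ref(arrow(float, float)), char)) =?= S1,  float =?= T1.
Bind S1 := tree(tup3(arrow(nat, ref(arrow(float, float))), ref(arrow(float, float)), char)); substituting into the one remaining equation that mentions S1 gives: tup3(tree(tup3(arrow(nat, ref(arrow(float, float))), ref(arrow(float, float)), char)), nat, B) =?= tup3(T2, nat, arrow(char, nat)).
Bind T1 := float; substituting into the one remaining equation that mentions T1 gives: S2 =?= float.
Bind S2 := float; no other remaining equation mentions S2.
Decompose tup3/3: tree(tup3(arrow(nat, ref(arrow(float, float))), ref(arrow(float, float)), char)) =?= T2,  nat =?= nat,  B =?= arrow(char, nat).
Bind T2 := tree(tup3(arrow(nat, ref(arrow(float, float))), ref(arrow(float, float)), char)); no other remaining equation mentions T2.
Delete trivial equation nat =?= nat.
Bind B := arrow(char, nat).
No equations remain and no clash or occurs-check failure arose, so a unifier exists.

YES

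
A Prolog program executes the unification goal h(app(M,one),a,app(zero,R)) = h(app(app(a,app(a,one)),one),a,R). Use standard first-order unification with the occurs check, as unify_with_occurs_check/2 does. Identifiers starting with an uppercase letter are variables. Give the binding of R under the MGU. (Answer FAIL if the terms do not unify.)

FAIL

Decompose h/3: app(M,one) = app(app(a,app(a,one)),one),  a = a,  app(zero,R) = R.
Decompose app/2: M = app(a,app(a,one)),  one = one.
Bind M := app(a,app(a,one)); no other remaining equation mentions M.
Delete trivial equation one = one.
Delete trivial equation a = a.
Occurs check fails: R occurs in app(zero,R); the equation R = app(zero,R) has no finite solution.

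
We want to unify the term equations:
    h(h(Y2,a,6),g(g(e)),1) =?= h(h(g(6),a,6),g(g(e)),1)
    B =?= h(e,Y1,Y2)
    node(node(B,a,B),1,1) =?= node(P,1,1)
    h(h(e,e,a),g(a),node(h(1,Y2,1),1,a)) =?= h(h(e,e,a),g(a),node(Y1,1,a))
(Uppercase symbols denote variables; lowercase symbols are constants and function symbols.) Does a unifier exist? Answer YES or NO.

YES

Decompose h/3: h(Y2,a,6) =?= h(g(6),a,6),  g(g(e)) =?= g(g(e)),  1 =?= 1.
Decompose h/3: Y2 =?= g(6),  a =?= a,  6 =?= 6.
Bind Y2 := g(6); substituting into the 2 remaining equations that mention Y2 gives: B =?= h(e,Y1,g(6)),  h(h(e,e,a),g(a),node(h(1,g(6),1),1,a)) =?= h(h(e,e,a),g(a),node(Y1,1,a)).
Delete trivial equation a =?= a.
Delete trivial equation 6 =?= 6.
Delete trivial equation g(g(e)) =?= g(g(e)).
Delete trivial equation 1 =?= 1.
Bind B := h(e,Y1,g(6)); substituting into the one remaining equation that mentions B gives: node(node(h(e,Y1,g(6)),a,h(e,Y1,g(6))),1,1) =?= node(P,1,1).
Decompose node/3: node(h(e,Y1,g(6)),a,h(e,Y1,g(6))) =?= P,  1 =?= 1,  1 =?= 1.
Bind P := node(h(e,Y1,g(6)),a,h(e,Y1,g(6))); no other remaining equation mentions P.
Delete trivial equation 1 =?= 1.
Delete trivial equation 1 =?= 1.
Decompose h/3: h(e,e,a) =?= h(e,e,a),  g(a) =?= g(a),  node(h(1,g(6),1),1,a) =?= node(Y1,1,a).
Delete trivial equation h(e,e,a) =?= h(e,e,a).
Delete trivial equation g(a) =?= g(a).
Decompose node/3: h(1,g(6),1) =?= Y1,  1 =?= 1,  a =?= a.
Bind Y1 := h(1,g(6),1); no other remaining equation mentions Y1. Substituting into the earlier bindings gives B := h(e,h(1,g(6),1),g(6)), P := node(h(e,h(1,g(6),1),g(6)),a,h(e,h(1,g(6),1),g(6))).
Delete trivial equation 1 =?= 1.
Delete trivial equation a =?= a.
No equations remain and no clash or occurs-check failure arose, so a unifier exists.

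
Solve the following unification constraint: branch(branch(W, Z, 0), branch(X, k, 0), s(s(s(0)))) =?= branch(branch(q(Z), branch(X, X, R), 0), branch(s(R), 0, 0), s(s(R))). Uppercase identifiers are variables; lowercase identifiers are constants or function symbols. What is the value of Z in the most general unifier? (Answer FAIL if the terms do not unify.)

FAIL

Decompose branch/3: branch(W, Z, 0) =?= branch(q(Z), branch(X, X, R), 0),  branch(X, k, 0) =?= branch(s(R), 0, 0),  s(s(s(0))) =?= s(s(R)).
Decompose branch/3: W =?= q(Z),  Z =?= branch(X, X, R),  0 =?= 0.
Bind W := q(Z); no other remaining equation mentions W.
Bind Z := branch(X, X, R); no other remaining equation mentions Z. Substituting into the earlier binding gives W := q(branch(X, X, R)).
Delete trivial equation 0 =?= 0.
Decompose branch/3: X =?= s(R),  k =?= 0,  0 =?= 0.
Bind X := s(R); no other remaining equation mentions X. Substituting into the earlier bindings gives W := q(branch(s(R), s(R), R)), Z := branch(s(R), s(R), R).
Clash: constants k and 0 differ; no unifier exists.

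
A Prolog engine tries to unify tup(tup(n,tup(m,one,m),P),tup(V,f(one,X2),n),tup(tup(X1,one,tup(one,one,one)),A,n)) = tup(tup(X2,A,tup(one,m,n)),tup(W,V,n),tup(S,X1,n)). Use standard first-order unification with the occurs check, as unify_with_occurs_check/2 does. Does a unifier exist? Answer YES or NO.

YES

Decompose tup/3: tup(n,tup(m,one,m),P) = tup(X2,A,tup(one,m,n)),  tup(V,f(one,X2),n) = tup(W,V,n),  tup(tup(X1,one,tup(one,one,one)),A,n) = tup(S,X1,n).
Decompose tup/3: n = X2,  tup(m,one,m) = A,  P = tup(one,m,n).
Bind X2 := n; substituting into the one remaining equation that mentions X2 gives: tup(V,f(one,n),n) = tup(W,V,n).
Bind A := tup(m,one,m); substituting into the one remaining equation that mentions A gives: tup(tup(X1,one,tup(one,one,one)),tup(m,one,m),n) = tup(S,X1,n).
Bind P := tup(one,m,n); no other remaining equation mentions P.
Decompose tup/3: V = W,  f(one,n) = V,  n = n.
Bind V := W; substituting into the one remaining equation that mentions V gives: f(one,n) = W.
Bind W := f(one,n); no other remaining equation mentions W. Substituting into the earlier binding gives V := f(one,n).
Delete trivial equation n = n.
Decompose tup/3: tup(X1,one,tup(one,one,one)) = S,  tup(m,one,m) = X1,  n = n.
Bind S := tup(X1,one,tup(one,one,one)); no other remaining equation mentions S.
Bind X1 := tup(m,one,m); no other remaining equation mentions X1. Substituting into the earlier binding gives S := tup(tup(m,one,m),one,tup(one,one,one)).
Delete trivial equation n = n.
No equations remain and no clash or occurs-check failure arose, so a unifier exists.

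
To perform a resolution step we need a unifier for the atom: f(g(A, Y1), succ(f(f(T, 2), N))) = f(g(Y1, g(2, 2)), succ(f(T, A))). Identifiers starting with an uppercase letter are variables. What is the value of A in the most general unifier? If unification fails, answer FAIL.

FAIL

Decompose f/2: g(A, Y1) = g(Y1, g(2, 2)),  succ(f(f(T, 2), N)) = succ(f(T, A)).
Decompose g/2: A = Y1,  Y1 = g(2, 2).
Bind A := Y1; substituting into the one remaining equation that mentions A gives: succ(f(f(T, 2), N)) = succ(f(T, Y1)).
Bind Y1 := g(2, 2); substituting into the remaining equation gives: succ(f(f(T, 2), N)) = succ(f(T, g(2, 2))). Substituting into the earlier binding gives A := g(2, 2).
Decompose succ/1: f(f(T, 2), N) = f(T, g(2, 2)).
Decompose f/2: f(T, 2) = T,  N = g(2, 2).
Occurs check fails: T occurs in f(T, 2); the equation T = f(T, 2) has no finite solution.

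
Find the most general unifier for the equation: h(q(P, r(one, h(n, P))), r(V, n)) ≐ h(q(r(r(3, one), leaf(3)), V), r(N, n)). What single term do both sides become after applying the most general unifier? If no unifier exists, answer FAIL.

Decompose h/2: q(P, r(one, h(n, P))) ≐ q(r(r(3, one), leaf(3)), V),  r(V, n) ≐ r(N, n).
Decompose q/2: P ≐ r(r(3, one), leaf(3)),  r(one, h(n, P)) ≐ V.
Bind P := r(r(3, one), leaf(3)); substituting into the one remaining equation that mentions P gives: r(one, h(n, r(r(3, one), leaf(3)))) ≐ V.
Bind V := r(one, h(n, r(r(3, one), leaf(3)))); substituting into the remaining equation gives: r(r(one, h(n, r(r(3, one), leaf(3)))), n) ≐ r(N, n).
Decompose r/2: r(one, h(n, r(r(3, one), leaf(3)))) ≐ N,  n ≐ n.
Bind N := r(one, h(n, r(r(3, one), leaf(3)))); no other remaining equation mentions N.
Delete trivial equation n ≐ n.
Applying the MGU to either side gives h(q(r(r(3, one), leaf(3)), r(one, h(n, r(r(3, one), leaf(3))))), r(r(one, h(n, r(r(3, one), leaf(3)))), n)).

h(q(r(r(3, one), leaf(3)), r(one, h(n, r(r(3, one), leaf(3))))), r(r(one, h(n, r(r(3, one), leaf(3)))), n))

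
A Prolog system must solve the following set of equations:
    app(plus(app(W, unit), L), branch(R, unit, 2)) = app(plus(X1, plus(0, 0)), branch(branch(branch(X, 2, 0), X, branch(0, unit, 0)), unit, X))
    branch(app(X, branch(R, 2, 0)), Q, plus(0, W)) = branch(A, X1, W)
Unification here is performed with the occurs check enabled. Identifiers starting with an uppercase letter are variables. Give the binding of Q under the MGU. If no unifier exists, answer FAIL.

Decompose app/2: plus(app(W, unit), L) = plus(X1, plus(0, 0)),  branch(R, unit, 2) = branch(branch(branch(X, 2, 0), X, branch(0, unit, 0)), unit, X).
Decompose plus/2: app(W, unit) = X1,  L = plus(0, 0).
Bind X1 := app(W, unit); substituting into the one remaining equation that mentions X1 gives: branch(app(X, branch(R, 2, 0)), Q, plus(0, W)) = branch(A, app(W, unit), W).
Bind L := plus(0, 0); no other remaining equation mentions L.
Decompose branch/3: R = branch(branch(X, 2, 0), X, branch(0, unit, 0)),  unit = unit,  2 = X.
Bind R := branch(branch(X, 2, 0), X, branch(0, unit, 0)); substituting into the one remaining equation that mentions R gives: branch(app(X, branch(branch(branch(X, 2, 0), X, branch(0, unit, 0)), 2, 0)), Q, plus(0, W)) = branch(A, app(W, unit), W).
Delete trivial equation unit = unit.
Bind X := 2; substituting into the remaining equation gives: branch(app(2, branch(branch(branch(2, 2, 0), 2, branch(0, unit, 0)), 2, 0)), Q, plus(0, W)) = branch(A, app(W, unit), W). Substituting into the earlier binding gives R := branch(branch(2, 2, 0), 2, branch(0, unit, 0)).
Decompose branch/3: app(2, branch(branch(branch(2, 2, 0), 2, branch(0, unit, 0)), 2, 0)) = A,  Q = app(W, unit),  plus(0, W) = W.
Bind A := app(2, branch(branch(branch(2, 2, 0), 2, branch(0, unit, 0)), 2, 0)); no other remaining equation mentions A.
Bind Q := app(W, unit); no other remaining equation mentions Q.
Occurs check fails: W occurs in plus(0, W); the equation W = plus(0, W) has no finite solution.

FAIL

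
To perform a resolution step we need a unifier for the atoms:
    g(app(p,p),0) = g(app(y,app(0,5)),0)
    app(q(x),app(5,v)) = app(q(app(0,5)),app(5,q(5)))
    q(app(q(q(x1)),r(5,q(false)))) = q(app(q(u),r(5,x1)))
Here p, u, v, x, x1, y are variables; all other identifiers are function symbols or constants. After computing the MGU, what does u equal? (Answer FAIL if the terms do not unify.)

Decompose g/2: app(p,p) = app(y,app(0,5)),  0 = 0.
Decompose app/2: p = y,  p = app(0,5).
Bind p := y; substituting into the one remaining equation that mentions p gives: y = app(0,5).
Bind y := app(0,5); no other remaining equation mentions y. Substituting into the earlier binding gives p := app(0,5).
Delete trivial equation 0 = 0.
Decompose app/2: q(x) = q(app(0,5)),  app(5,v) = app(5,q(5)).
Decompose q/1: x = app(0,5).
Bind x := app(0,5); no other remaining equation mentions x.
Decompose app/2: 5 = 5,  v = q(5).
Delete trivial equation 5 = 5.
Bind v := q(5); no other remaining equation mentions v.
Decompose q/1: app(q(q(x1)),r(5,q(false))) = app(q(u),r(5,x1)).
Decompose app/2: q(q(x1)) = q(u),  r(5,q(false)) = r(5,x1).
Decompose q/1: q(x1) = u.
Bind u := q(x1); no other remaining equation mentions u.
Decompose r/2: 5 = 5,  q(false) = x1.
Delete trivial equation 5 = 5.
Bind x1 := q(false). Substituting into the earlier binding gives u := q(q(false)).
MGU = { p ↦ app(0,5), y ↦ app(0,5), x ↦ app(0,5), v ↦ q(5), u ↦ q(q(false)), x1 ↦ q(false) }, so u ↦ q(q(false)).

q(q(false))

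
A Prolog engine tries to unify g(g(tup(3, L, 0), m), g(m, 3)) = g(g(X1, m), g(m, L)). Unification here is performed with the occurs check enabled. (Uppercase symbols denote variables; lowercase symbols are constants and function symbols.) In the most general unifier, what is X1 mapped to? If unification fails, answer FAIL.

tup(3, 3, 0)

Decompose g/2: g(tup(3, L, 0), m) = g(X1, m),  g(m, 3) = g(m, L).
Decompose g/2: tup(3, L, 0) = X1,  m = m.
Bind X1 := tup(3, L, 0); no other remaining equation mentions X1.
Delete trivial equation m = m.
Decompose g/2: m = m,  3 = L.
Delete trivial equation m = m.
Bind L := 3. Substituting into the earlier binding gives X1 := tup(3, 3, 0).
MGU = { X1 = tup(3, 3, 0), L = 3 }, so X1 = tup(3, 3, 0).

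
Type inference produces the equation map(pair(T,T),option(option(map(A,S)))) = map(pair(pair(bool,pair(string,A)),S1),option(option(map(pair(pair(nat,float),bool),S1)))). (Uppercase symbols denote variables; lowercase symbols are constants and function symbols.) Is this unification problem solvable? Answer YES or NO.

YES

Decompose map/2: pair(T,T) = pair(pair(bool,pair(string,A)),S1),  option(option(map(A,S))) = option(option(map(pair(pair(nat,float),bool),S1))).
Decompose pair/2: T = pair(bool,pair(string,A)),  T = S1.
Bind T := pair(bool,pair(string,A)); substituting into the one remaining equation that mentions T gives: pair(bool,pair(string,A)) = S1.
Bind S1 := pair(bool,pair(string,A)); substituting into the remaining equation gives: option(option(map(A,S))) = option(option(map(pair(pair(nat,float),bool),pair(bool,pair(string,A))))).
Decompose option/1: option(map(A,S)) = option(map(pair(pair(nat,float),bool),pair(bool,pair(string,A)))).
Decompose option/1: map(A,S) = map(pair(pair(nat,float),bool),pair(bool,pair(string,A))).
Decompose map/2: A = pair(pair(nat,float),bool),  S = pair(bool,pair(string,A)).
Bind A := pair(pair(nat,float),bool); substituting into the remaining equation gives: S = pair(bool,pair(string,pair(pair(nat,float),bool))). Substituting into the earlier bindings gives T := pair(bool,pair(string,pair(pair(nat,float),bool))), S1 := pair(bool,pair(string,pair(pair(nat,float),bool))).
Bind S := pair(bool,pair(string,pair(pair(nat,float),bool))).
No equations remain and no clash or occurs-check failure arose, so a unifier exists.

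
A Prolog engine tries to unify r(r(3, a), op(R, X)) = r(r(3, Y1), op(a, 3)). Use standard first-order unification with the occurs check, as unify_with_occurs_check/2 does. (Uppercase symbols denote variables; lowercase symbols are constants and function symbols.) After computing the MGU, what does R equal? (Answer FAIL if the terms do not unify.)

Decompose r/2: r(3, a) = r(3, Y1),  op(R, X) = op(a, 3).
Decompose r/2: 3 = 3,  a = Y1.
Delete trivial equation 3 = 3.
Bind Y1 := a; no other remaining equation mentions Y1.
Decompose op/2: R = a,  X = 3.
Bind R := a; no other remaining equation mentions R.
Bind X := 3.
MGU = { Y1 = a, R = a, X = 3 }, so R = a.

a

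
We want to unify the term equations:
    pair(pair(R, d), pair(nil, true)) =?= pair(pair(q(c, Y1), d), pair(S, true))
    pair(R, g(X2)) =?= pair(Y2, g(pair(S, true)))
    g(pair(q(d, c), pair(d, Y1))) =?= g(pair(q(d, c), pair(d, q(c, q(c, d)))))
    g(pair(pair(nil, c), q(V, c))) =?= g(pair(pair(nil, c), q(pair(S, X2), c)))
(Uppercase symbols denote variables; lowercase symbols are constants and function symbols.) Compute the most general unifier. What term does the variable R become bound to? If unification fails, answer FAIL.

q(c, q(c, q(c, d)))

Decompose pair/2: pair(R, d) =?= pair(q(c, Y1), d),  pair(nil, true) =?= pair(S, true).
Decompose pair/2: R =?= q(c, Y1),  d =?= d.
Bind R := q(c, Y1); substituting into the one remaining equation that mentions R gives: pair(q(c, Y1), g(X2)) =?= pair(Y2, g(pair(S, true))).
Delete trivial equation d =?= d.
Decompose pair/2: nil =?= S,  true =?= true.
Bind S := nil; substituting into the 2 remaining equations that mention S gives: pair(q(c, Y1), g(X2)) =?= pair(Y2, g(pair(nil, true))),  g(pair(pair(nil, c), q(V, c))) =?= g(pair(pair(nil, c), q(pair(nil, X2), c))).
Delete trivial equation true =?= true.
Decompose pair/2: q(c, Y1) =?= Y2,  g(X2) =?= g(pair(nil, true)).
Bind Y2 := q(c, Y1); no other remaining equation mentions Y2.
Decompose g/1: X2 =?= pair(nil, true).
Bind X2 := pair(nil, true); substituting into the one remaining equation that mentions X2 gives: g(pair(pair(nil, c), q(V, c))) =?= g(pair(pair(nil, c), q(pair(nil, pair(nil, true)), c))).
Decompose g/1: pair(q(d, c), pair(d, Y1)) =?= pair(q(d, c), pair(d, q(c, q(c, d)))).
Decompose pair/2: q(d, c) =?= q(d, c),  pair(d, Y1) =?= pair(d, q(c, q(c, d))).
Delete trivial equation q(d, c) =?= q(d, c).
Decompose pair/2: d =?= d,  Y1 =?= q(c, q(c, d)).
Delete trivial equation d =?= d.
Bind Y1 := q(c, q(c, d)); no other remaining equation mentions Y1. Substituting into the earlier bindings gives R := q(c, q(c, q(c, d))), Y2 := q(c, q(c, q(c, d))).
Decompose g/1: pair(pair(nil, c), q(V, c)) =?= pair(pair(nil, c), q(pair(nil, pair(nil, true)), c)).
Decompose pair/2: pair(nil, c) =?= pair(nil, c),  q(V, c) =?= q(pair(nil, pair(nil, true)), c).
Delete trivial equation pair(nil, c) =?= pair(nil, c).
Decompose q/2: V =?= pair(nil, pair(nil, true)),  c =?= c.
Bind V := pair(nil, pair(nil, true)); no other remaining equation mentions V.
Delete trivial equation c =?= c.
MGU = { R -> q(c, q(c, q(c, d))), S -> nil, Y2 -> q(c, q(c, q(c, d))), X2 -> pair(nil, true), Y1 -> q(c, q(c, d)), V -> pair(nil, pair(nil, true)) }, so R -> q(c, q(c, q(c, d))).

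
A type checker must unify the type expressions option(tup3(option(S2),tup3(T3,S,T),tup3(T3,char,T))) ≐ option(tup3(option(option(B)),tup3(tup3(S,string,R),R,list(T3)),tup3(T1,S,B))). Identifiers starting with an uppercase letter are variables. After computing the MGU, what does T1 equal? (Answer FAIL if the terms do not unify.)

Decompose option/1: tup3(option(S2),tup3(T3,S,T),tup3(T3,char,T)) ≐ tup3(option(option(B)),tup3(tup3(S,string,R),R,list(T3)),tup3(T1,S,B)).
Decompose tup3/3: option(S2) ≐ option(option(B)),  tup3(T3,S,T) ≐ tup3(tup3(S,string,R),R,list(T3)),  tup3(T3,char,T) ≐ tup3(T1,S,B).
Decompose option/1: S2 ≐ option(B).
Bind S2 := option(B); no other remaining equation mentions S2.
Decompose tup3/3: T3 ≐ tup3(S,string,R),  S ≐ R,  T ≐ list(T3).
Bind T3 := tup3(S,string,R); substituting into the 2 remaining equations that mention T3 gives: T ≐ list(tup3(S,string,R)),  tup3(tup3(S,string,R),char,T) ≐ tup3(T1,S,B).
Bind S := R; substituting into the remaining equations gives: T ≐ list(tup3(R,string,R)),  tup3(tup3(R,string,R),char,T) ≐ tup3(T1,R,B). Substituting into the earlier binding gives T3 := tup3(R,string,R).
Bind T := list(tup3(R,string,R)); substituting into the remaining equation gives: tup3(tup3(R,string,R),char,list(tup3(R,string,R))) ≐ tup3(T1,R,B).
Decompose tup3/3: tup3(R,string,R) ≐ T1,  char ≐ R,  list(tup3(R,string,R)) ≐ B.
Bind T1 := tup3(R,string,R); no other remaining equation mentions T1.
Bind R := char; substituting into the remaining equation gives: list(tup3(char,string,char)) ≐ B. Substituting into the earlier bindings gives T3 := tup3(char,string,char), S := char, T := list(tup3(char,string,char)), T1 := tup3(char,string,char).
Bind B := list(tup3(char,string,char)). Substituting into the earlier binding gives S2 := option(list(tup3(char,string,char))).
MGU = { S2 ↦ option(list(tup3(char,string,char))), T3 ↦ tup3(char,string,char), S ↦ char, T ↦ list(tup3(char,string,char)), T1 ↦ tup3(char,string,char), R ↦ char, B ↦ list(tup3(char,string,char)) }, so T1 ↦ tup3(char,string,char).

tup3(char,string,char)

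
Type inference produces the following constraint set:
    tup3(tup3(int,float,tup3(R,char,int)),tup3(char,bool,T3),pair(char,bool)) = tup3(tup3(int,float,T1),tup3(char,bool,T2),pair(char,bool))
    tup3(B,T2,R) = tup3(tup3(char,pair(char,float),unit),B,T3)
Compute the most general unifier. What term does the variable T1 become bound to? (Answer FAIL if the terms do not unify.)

Decompose tup3/3: tup3(int,float,tup3(R,char,int)) = tup3(int,float,T1),  tup3(char,bool,T3) = tup3(char,bool,T2),  pair(char,bool) = pair(char,bool).
Decompose tup3/3: int = int,  float = float,  tup3(R,char,int) = T1.
Delete trivial equation int = int.
Delete trivial equation float = float.
Bind T1 := tup3(R,char,int); no other remaining equation mentions T1.
Decompose tup3/3: char = char,  bool = bool,  T3 = T2.
Delete trivial equation char = char.
Delete trivial equation bool = bool.
Bind T3 := T2; substituting into the one remaining equation that mentions T3 gives: tup3(B,T2,R) = tup3(tup3(char,pair(char,float),unit),B,T2).
Delete trivial equation pair(char,bool) = pair(char,bool).
Decompose tup3/3: B = tup3(char,pair(char,float),unit),  T2 = B,  R = T2.
Bind B := tup3(char,pair(char,float),unit); substituting into the one remaining equation that mentions B gives: T2 = tup3(char,pair(char,float),unit).
Bind T2 := tup3(char,pair(char,float),unit); substituting into the remaining equation gives: R = tup3(char,pair(char,float),unit). Substituting into the earlier binding gives T3 := tup3(char,pair(char,float),unit).
Bind R := tup3(char,pair(char,float),unit). Substituting into the earlier binding gives T1 := tup3(tup3(char,pair(char,float),unit),char,int).
MGU = { T1 := tup3(tup3(char,pair(char,float),unit),char,int), T3 := tup3(char,pair(char,float),unit), B := tup3(char,pair(char,float),unit), T2 := tup3(char,pair(char,float),unit), R := tup3(char,pair(char,float),unit) }, so T1 := tup3(tup3(char,pair(char,float),unit),char,int).

tup3(tup3(char,pair(char,float),unit),char,int)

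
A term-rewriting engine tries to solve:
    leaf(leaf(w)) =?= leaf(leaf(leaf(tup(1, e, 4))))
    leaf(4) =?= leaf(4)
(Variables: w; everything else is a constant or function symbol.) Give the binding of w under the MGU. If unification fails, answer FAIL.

leaf(tup(1, e, 4))

Decompose leaf/1: leaf(w) =?= leaf(leaf(tup(1, e, 4))).
Decompose leaf/1: w =?= leaf(tup(1, e, 4)).
Bind w := leaf(tup(1, e, 4)); no other remaining equation mentions w.
Delete trivial equation leaf(4) =?= leaf(4).
MGU = { w ↦ leaf(tup(1, e, 4)) }, so w ↦ leaf(tup(1, e, 4)).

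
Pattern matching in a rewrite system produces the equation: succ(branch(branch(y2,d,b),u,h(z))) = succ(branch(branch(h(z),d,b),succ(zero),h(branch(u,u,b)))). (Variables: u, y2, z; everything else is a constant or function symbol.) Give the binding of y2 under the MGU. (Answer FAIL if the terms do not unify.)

h(branch(succ(zero),succ(zero),b))

Decompose succ/1: branch(branch(y2,d,b),u,h(z)) = branch(branch(h(z),d,b),succ(zero),h(branch(u,u,b))).
Decompose branch/3: branch(y2,d,b) = branch(h(z),d,b),  u = succ(zero),  h(z) = h(branch(u,u,b)).
Decompose branch/3: y2 = h(z),  d = d,  b = b.
Bind y2 := h(z); no other remaining equation mentions y2.
Delete trivial equation d = d.
Delete trivial equation b = b.
Bind u := succ(zero); substituting into the remaining equation gives: h(z) = h(branch(succ(zero),succ(zero),b)).
Decompose h/1: z = branch(succ(zero),succ(zero),b).
Bind z := branch(succ(zero),succ(zero),b). Substituting into the earlier binding gives y2 := h(branch(succ(zero),succ(zero),b)).
MGU = { y2 := h(branch(succ(zero),succ(zero),b)), u := succ(zero), z := branch(succ(zero),succ(zero),b) }, so y2 := h(branch(succ(zero),succ(zero),b)).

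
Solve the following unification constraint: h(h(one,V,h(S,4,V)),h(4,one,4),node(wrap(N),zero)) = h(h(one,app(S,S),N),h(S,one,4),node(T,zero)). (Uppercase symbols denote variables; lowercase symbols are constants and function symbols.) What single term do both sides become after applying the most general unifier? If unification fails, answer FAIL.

h(h(one,app(4,4),h(4,4,app(4,4))),h(4,one,4),node(wrap(h(4,4,app(4,4))),zero))

Decompose h/3: h(one,V,h(S,4,V)) = h(one,app(S,S),N),  h(4,one,4) = h(S,one,4),  node(wrap(N),zero) = node(T,zero).
Decompose h/3: one = one,  V = app(S,S),  h(S,4,V) = N.
Delete trivial equation one = one.
Bind V := app(S,S); substituting into the one remaining equation that mentions V gives: h(S,4,app(S,S)) = N.
Bind N := h(S,4,app(S,S)); substituting into the one remaining equation that mentions N gives: node(wrap(h(S,4,app(S,S))),zero) = node(T,zero).
Decompose h/3: 4 = S,  one = one,  4 = 4.
Bind S := 4; substituting into the one remaining equation that mentions S gives: node(wrap(h(4,4,app(4,4))),zero) = node(T,zero). Substituting into the earlier bindings gives V := app(4,4), N := h(4,4,app(4,4)).
Delete trivial equation one = one.
Delete trivial equation 4 = 4.
Decompose node/2: wrap(h(4,4,app(4,4))) = T,  zero = zero.
Bind T := wrap(h(4,4,app(4,4))); no other remaining equation mentions T.
Delete trivial equation zero = zero.
Applying the MGU to either side gives h(h(one,app(4,4),h(4,4,app(4,4))),h(4,one,4),node(wrap(h(4,4,app(4,4))),zero)).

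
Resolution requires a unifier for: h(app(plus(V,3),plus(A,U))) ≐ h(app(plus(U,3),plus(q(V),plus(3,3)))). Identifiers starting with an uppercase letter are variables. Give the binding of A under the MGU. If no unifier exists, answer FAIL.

Decompose h/1: app(plus(V,3),plus(A,U)) ≐ app(plus(U,3),plus(q(V),plus(3,3))).
Decompose app/2: plus(V,3) ≐ plus(U,3),  plus(A,U) ≐ plus(q(V),plus(3,3)).
Decompose plus/2: V ≐ U,  3 ≐ 3.
Bind V := U; substituting into the one remaining equation that mentions V gives: plus(A,U) ≐ plus(q(U),plus(3,3)).
Delete trivial equation 3 ≐ 3.
Decompose plus/2: A ≐ q(U),  U ≐ plus(3,3).
Bind A := q(U); no other remaining equation mentions A.
Bind U := plus(3,3). Substituting into the earlier bindings gives V := plus(3,3), A := q(plus(3,3)).
MGU = { V := plus(3,3), A := q(plus(3,3)), U := plus(3,3) }, so A := q(plus(3,3)).

q(plus(3,3))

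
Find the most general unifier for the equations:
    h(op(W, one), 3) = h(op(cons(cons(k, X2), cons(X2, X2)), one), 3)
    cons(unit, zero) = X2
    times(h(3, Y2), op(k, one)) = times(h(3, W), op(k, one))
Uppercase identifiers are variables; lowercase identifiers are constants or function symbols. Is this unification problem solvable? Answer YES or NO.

Decompose h/2: op(W, one) = op(cons(cons(k, X2), cons(X2, X2)), one),  3 = 3.
Decompose op/2: W = cons(cons(k, X2), cons(X2, X2)),  one = one.
Bind W := cons(cons(k, X2), cons(X2, X2)); substituting into the one remaining equation that mentions W gives: times(h(3, Y2), op(k, one)) = times(h(3, cons(cons(k, X2), cons(X2, X2))), op(k, one)).
Delete trivial equation one = one.
Delete trivial equation 3 = 3.
Bind X2 := cons(unit, zero); substituting into the remaining equation gives: times(h(3, Y2), op(k, one)) = times(h(3, cons(cons(k, cons(unit, zero)), cons(cons(unit, zero), cons(unit, zero)))), op(k, one)). Substituting into the earlier binding gives W := cons(cons(k, cons(unit, zero)), cons(cons(unit, zero), cons(unit, zero))).
Decompose times/2: h(3, Y2) = h(3, cons(cons(k, cons(unit, zero)), cons(cons(unit, zero), cons(unit, zero)))),  op(k, one) = op(k, one).
Decompose h/2: 3 = 3,  Y2 = cons(cons(k, cons(unit, zero)), cons(cons(unit, zero), cons(unit, zero))).
Delete trivial equation 3 = 3.
Bind Y2 := cons(cons(k, cons(unit, zero)), cons(cons(unit, zero), cons(unit, zero))); no other remaining equation mentions Y2.
Delete trivial equation op(k, one) = op(k, one).
No equations remain and no clash or occurs-check failure arose, so a unifier exists.

YES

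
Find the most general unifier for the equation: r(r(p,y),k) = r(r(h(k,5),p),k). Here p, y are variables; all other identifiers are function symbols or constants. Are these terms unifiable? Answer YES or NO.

YES

Decompose r/2: r(p,y) = r(h(k,5),p),  k = k.
Decompose r/2: p = h(k,5),  y = p.
Bind p := h(k,5); substituting into the one remaining equation that mentions p gives: y = h(k,5).
Bind y := h(k,5); no other remaining equation mentions y.
Delete trivial equation k = k.
No equations remain and no clash or occurs-check failure arose, so a unifier exists.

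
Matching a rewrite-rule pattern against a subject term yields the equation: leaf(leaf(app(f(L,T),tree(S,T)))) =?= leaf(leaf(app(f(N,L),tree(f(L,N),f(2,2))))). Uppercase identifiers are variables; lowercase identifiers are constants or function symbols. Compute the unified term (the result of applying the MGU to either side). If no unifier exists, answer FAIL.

Decompose leaf/1: leaf(app(f(L,T),tree(S,T))) =?= leaf(app(f(N,L),tree(f(L,N),f(2,2)))).
Decompose leaf/1: app(f(L,T),tree(S,T)) =?= app(f(N,L),tree(f(L,N),f(2,2))).
Decompose app/2: f(L,T) =?= f(N,L),  tree(S,T) =?= tree(f(L,N),f(2,2)).
Decompose f/2: L =?= N,  T =?= L.
Bind L := N; substituting into the remaining equations gives: T =?= N,  tree(S,T) =?= tree(f(N,N),f(2,2)).
Bind T := N; substituting into the remaining equation gives: tree(S,N) =?= tree(f(N,N),f(2,2)).
Decompose tree/2: S =?= f(N,N),  N =?= f(2,2).
Bind S := f(N,N); no other remaining equation mentions S.
Bind N := f(2,2). Substituting into the earlier bindings gives L := f(2,2), T := f(2,2), S := f(f(2,2),f(2,2)).
Applying the MGU to either side gives leaf(leaf(app(f(f(2,2),f(2,2)),tree(f(f(2,2),f(2,2)),f(2,2))))).

leaf(leaf(app(f(f(2,2),f(2,2)),tree(f(f(2,2),f(2,2)),f(2,2)))))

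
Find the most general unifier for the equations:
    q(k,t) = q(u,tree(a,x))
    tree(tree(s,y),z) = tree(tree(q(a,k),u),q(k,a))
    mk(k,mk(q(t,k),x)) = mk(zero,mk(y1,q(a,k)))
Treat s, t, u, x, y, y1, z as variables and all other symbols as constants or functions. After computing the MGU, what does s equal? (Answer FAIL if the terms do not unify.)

Decompose q/2: k = u,  t = tree(a,x).
Bind u := k; substituting into the one remaining equation that mentions u gives: tree(tree(s,y),z) = tree(tree(q(a,k),k),q(k,a)).
Bind t := tree(a,x); substituting into the one remaining equation that mentions t gives: mk(k,mk(q(tree(a,x),k),x)) = mk(zero,mk(y1,q(a,k))).
Decompose tree/2: tree(s,y) = tree(q(a,k),k),  z = q(k,a).
Decompose tree/2: s = q(a,k),  y = k.
Bind s := q(a,k); no other remaining equation mentions s.
Bind y := k; no other remaining equation mentions y.
Bind z := q(k,a); no other remaining equation mentions z.
Decompose mk/2: k = zero,  mk(q(tree(a,x),k),x) = mk(y1,q(a,k)).
Clash: constants k and zero differ; no unifier exists.

FAIL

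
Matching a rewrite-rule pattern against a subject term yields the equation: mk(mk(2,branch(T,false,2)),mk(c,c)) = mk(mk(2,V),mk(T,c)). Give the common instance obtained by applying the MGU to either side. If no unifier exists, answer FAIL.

mk(mk(2,branch(c,false,2)),mk(c,c))

Decompose mk/2: mk(2,branch(T,false,2)) = mk(2,V),  mk(c,c) = mk(T,c).
Decompose mk/2: 2 = 2,  branch(T,false,2) = V.
Delete trivial equation 2 = 2.
Bind V := branch(T,false,2); no other remaining equation mentions V.
Decompose mk/2: c = T,  c = c.
Bind T := c; no other remaining equation mentions T. Substituting into the earlier binding gives V := branch(c,false,2).
Delete trivial equation c = c.
Applying the MGU to either side gives mk(mk(2,branch(c,false,2)),mk(c,c)).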